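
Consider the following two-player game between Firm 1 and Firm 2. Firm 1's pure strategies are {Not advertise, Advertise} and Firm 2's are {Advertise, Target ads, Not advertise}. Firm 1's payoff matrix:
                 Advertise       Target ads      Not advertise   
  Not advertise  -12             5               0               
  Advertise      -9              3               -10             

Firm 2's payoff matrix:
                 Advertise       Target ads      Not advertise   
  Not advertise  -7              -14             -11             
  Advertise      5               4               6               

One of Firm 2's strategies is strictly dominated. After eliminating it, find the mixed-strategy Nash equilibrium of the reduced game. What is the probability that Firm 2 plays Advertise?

q = 10/13

Firm 2's strategy Target ads is strictly dominated by Not advertise: -11 > -14 and 6 > 4. Eliminate Target ads.
For Firm 1 to be willing to mix, Firm 1 must be indifferent between Not advertise and Advertise, which pins down Firm 2's mix.
  Firm 1's payoff from Not advertise: q·(-12) + (1−q)·0 = -12q
  Firm 1's payoff from Advertise: q·(-9) + (1−q)·(-10) = q - 10
  -12q = q - 10  ⇒  -13q = -10  ⇒  q = 10/13.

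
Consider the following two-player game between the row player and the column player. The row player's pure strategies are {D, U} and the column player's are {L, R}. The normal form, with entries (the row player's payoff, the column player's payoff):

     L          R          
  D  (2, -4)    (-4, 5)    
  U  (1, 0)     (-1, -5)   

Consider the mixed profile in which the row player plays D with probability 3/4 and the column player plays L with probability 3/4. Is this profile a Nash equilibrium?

No

Given the row player's mix p = 3/4, the column player's payoff from L is -3 but from R is 5/2. The column player strictly prefers R, so the column player would not mix.
So the proposed profile is not a Nash equilibrium.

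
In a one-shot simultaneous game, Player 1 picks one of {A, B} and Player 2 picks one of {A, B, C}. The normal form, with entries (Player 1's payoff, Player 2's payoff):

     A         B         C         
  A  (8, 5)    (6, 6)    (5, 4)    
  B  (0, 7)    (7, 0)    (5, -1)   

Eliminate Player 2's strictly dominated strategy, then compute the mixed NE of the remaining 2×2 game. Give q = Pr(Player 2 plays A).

Player 2's strategy C is strictly dominated by B: 6 > 4 and 0 > -1. Eliminate C.
Player 2's mix must leave Player 1 indifferent between A and B.
  Player 1's payoff from A: q·8 + (1−q)·6 = 2q + 6
  Player 1's payoff from B: q·0 + (1−q)·7 = -7q + 7
  2q + 6 = -7q + 7  ⇒  9q = 1  ⇒  q = 1/9.

q = 1/9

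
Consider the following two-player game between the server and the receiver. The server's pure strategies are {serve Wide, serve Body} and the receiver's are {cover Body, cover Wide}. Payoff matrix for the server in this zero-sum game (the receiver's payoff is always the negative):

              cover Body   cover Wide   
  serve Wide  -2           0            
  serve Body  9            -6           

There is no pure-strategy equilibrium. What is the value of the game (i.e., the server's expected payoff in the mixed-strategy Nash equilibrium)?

Set the server's expected payoff from serve Wide equal to that from serve Body:
  the server's expected payoff from serve Wide: q·(-2) + (1−q)·0 = -2q
  the server's expected payoff from serve Body: q·9 + (1−q)·(-6) = 15q - 6
  -2q = 15q - 6  ⇒  -17q = -6  ⇒  q = 6/17.
The value is the server's expected payoff against this mix (using serve Wide): (6/17)·(-2) + (11/17)·0 = -12/17.

v = -12/17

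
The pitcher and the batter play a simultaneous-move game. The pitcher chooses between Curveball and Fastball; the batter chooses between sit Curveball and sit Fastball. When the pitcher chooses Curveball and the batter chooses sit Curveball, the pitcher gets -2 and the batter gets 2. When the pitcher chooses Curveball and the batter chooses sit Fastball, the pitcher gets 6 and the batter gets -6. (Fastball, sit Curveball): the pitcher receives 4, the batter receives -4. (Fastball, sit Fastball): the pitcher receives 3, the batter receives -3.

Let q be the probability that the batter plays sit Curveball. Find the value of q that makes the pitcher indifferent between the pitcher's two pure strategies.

q = 1/3

For the pitcher to be willing to mix, the pitcher must be indifferent between Curveball and Fastball, which pins down the batter's mix.
  the pitcher's payoff to Curveball: q·(-2) + (1−q)·6 = -8q + 6
  the pitcher's payoff to Fastball: q·4 + (1−q)·3 = q + 3
  -8q + 6 = q + 3  ⇒  -9q = -3  ⇒  q = 1/3.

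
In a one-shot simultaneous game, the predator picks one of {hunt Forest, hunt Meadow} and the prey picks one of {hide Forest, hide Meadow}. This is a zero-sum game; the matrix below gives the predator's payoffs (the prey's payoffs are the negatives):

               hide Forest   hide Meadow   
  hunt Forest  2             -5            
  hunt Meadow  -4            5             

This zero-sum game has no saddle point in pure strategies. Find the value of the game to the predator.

For the predator to be willing to mix, the predator must be indifferent between hunt Forest and hunt Meadow, which pins down the prey's mix.
  the predator's payoff from hunt Forest: q·2 + (1−q)·(-5) = 7q - 5
  the predator's payoff from hunt Meadow: q·(-4) + (1−q)·5 = -9q + 5
  7q - 5 = -9q + 5  ⇒  16q = 10  ⇒  q = 5/8.
The value is the predator's expected payoff against this mix (using hunt Forest): (5/8)·2 + (3/8)·(-5) = -5/8.

v = -5/8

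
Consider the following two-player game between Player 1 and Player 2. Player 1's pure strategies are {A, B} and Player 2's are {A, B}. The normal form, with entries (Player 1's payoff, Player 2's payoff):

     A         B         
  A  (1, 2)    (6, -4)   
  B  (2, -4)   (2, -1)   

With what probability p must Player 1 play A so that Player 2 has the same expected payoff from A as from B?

For Player 2 to be willing to mix, Player 2 must be indifferent between A and B, which pins down Player 1's mix.
  Player 2's payoff from A: p·2 + (1−p)·(-4) = 6p - 4
  Player 2's payoff from B: p·(-4) + (1−p)·(-1) = -3p - 1
  6p - 4 = -3p - 1  ⇒  9p = 3  ⇒  p = 1/3.

p = 1/3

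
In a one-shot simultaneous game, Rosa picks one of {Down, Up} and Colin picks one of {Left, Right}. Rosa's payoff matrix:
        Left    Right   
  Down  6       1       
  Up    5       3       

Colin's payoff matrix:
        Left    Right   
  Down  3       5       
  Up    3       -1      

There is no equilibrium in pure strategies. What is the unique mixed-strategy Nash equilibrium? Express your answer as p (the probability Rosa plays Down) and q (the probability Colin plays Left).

In a mixed equilibrium Colin is indifferent between Left and Right; this condition fixes p.
  Colin's payoff to Left: p·3 + (1−p)·3 = 3
  Colin's payoff to Right: p·5 + (1−p)·(-1) = 6p - 1
  3 = 6p - 1  ⇒  -6p = -4  ⇒  p = 2/3.
Rosa's indifference between Down and Up determines Colin's mixing probability q:
  Rosa's payoff to Down: q·6 + (1−q)·1 = 5q + 1
  Rosa's payoff to Up: q·5 + (1−q)·3 = 2q + 3
  5q + 1 = 2q + 3  ⇒  3q = 2  ⇒  q = 2/3.

p = 2/3, q = 2/3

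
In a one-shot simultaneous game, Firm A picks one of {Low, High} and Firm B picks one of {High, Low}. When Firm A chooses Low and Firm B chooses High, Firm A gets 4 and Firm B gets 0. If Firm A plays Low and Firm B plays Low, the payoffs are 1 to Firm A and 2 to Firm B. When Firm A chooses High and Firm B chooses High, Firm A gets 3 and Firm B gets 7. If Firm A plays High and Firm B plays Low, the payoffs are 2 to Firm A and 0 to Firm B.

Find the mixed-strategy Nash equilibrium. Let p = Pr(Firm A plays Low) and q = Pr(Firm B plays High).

p = 7/9, q = 1/2

Firm A's mix must leave Firm B indifferent between High and Low.
  Firm B's expected payoff from High: p·0 + (1−p)·7 = -7p + 7
  Firm B's expected payoff from Low: p·2 + (1−p)·0 = 2p
  -7p + 7 = 2p  ⇒  -9p = -7  ⇒  p = 7/9.
Firm A's indifference between Low and High determines Firm B's mixing probability q:
  Firm A's expected payoff from Low: q·4 + (1−q)·1 = 3q + 1
  Firm A's expected payoff from High: q·3 + (1−q)·2 = q + 2
  3q + 1 = q + 2  ⇒  2q = 1  ⇒  q = 1/2.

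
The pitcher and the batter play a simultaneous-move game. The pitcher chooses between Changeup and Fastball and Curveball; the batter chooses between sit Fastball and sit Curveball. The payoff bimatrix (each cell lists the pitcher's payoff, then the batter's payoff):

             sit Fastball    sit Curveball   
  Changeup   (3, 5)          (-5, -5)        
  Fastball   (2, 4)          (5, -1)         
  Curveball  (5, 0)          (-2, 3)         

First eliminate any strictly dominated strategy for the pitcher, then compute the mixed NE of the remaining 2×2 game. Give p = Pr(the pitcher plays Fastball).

The pitcher's strategy Changeup is strictly dominated by Curveball: 5 > 3 and -2 > -5. Eliminate Changeup.
The batter's indifference between sit Fastball and sit Curveball determines the pitcher's mixing probability p:
  the batter's payoff to sit Fastball: p·4 + (1−p)·0 = 4p
  the batter's payoff to sit Curveball: p·(-1) + (1−p)·3 = -4p + 3
  4p = -4p + 3  ⇒  8p = 3  ⇒  p = 3/8.

p = 3/8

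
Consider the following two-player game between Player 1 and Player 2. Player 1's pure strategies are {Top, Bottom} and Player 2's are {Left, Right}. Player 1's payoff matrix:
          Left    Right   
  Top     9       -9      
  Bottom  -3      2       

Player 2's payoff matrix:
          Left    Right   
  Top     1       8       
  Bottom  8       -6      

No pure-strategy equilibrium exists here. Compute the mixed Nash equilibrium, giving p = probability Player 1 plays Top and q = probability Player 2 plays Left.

p = 2/3, q = 11/23

Set Player 2's expected payoff from Left equal to that from Right:
  Player 2's expected payoff from Left: p·1 + (1−p)·8 = -7p + 8
  Player 2's expected payoff from Right: p·8 + (1−p)·(-6) = 14p - 6
  -7p + 8 = 14p - 6  ⇒  -21p = -14  ⇒  p = 2/3.
Set Player 1's expected payoff from Top equal to that from Bottom:
  Player 1's expected payoff from Top: q·9 + (1−q)·(-9) = 18q - 9
  Player 1's expected payoff from Bottom: q·(-3) + (1−q)·2 = -5q + 2
  18q - 9 = -5q + 2  ⇒  23q = 11  ⇒  q = 11/23.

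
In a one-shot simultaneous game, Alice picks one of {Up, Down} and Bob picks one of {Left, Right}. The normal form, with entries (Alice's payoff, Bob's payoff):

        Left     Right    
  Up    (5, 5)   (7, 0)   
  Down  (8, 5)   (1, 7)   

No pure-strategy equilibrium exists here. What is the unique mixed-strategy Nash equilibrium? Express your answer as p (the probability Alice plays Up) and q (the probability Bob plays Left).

Set Bob's expected payoff from Left equal to that from Right:
  Bob's payoff from Left: p·5 + (1−p)·5 = 5
  Bob's payoff from Right: p·0 + (1−p)·7 = -7p + 7
  5 = -7p + 7  ⇒  7p = 2  ⇒  p = 2/7.
For Alice to be willing to mix, Alice must be indifferent between Up and Down, which pins down Bob's mix.
  Alice's payoff from Up: q·5 + (1−q)·7 = -2q + 7
  Alice's payoff from Down: q·8 + (1−q)·1 = 7q + 1
  -2q + 7 = 7q + 1  ⇒  -9q = -6  ⇒  q = 2/3.

p = 2/7, q = 2/3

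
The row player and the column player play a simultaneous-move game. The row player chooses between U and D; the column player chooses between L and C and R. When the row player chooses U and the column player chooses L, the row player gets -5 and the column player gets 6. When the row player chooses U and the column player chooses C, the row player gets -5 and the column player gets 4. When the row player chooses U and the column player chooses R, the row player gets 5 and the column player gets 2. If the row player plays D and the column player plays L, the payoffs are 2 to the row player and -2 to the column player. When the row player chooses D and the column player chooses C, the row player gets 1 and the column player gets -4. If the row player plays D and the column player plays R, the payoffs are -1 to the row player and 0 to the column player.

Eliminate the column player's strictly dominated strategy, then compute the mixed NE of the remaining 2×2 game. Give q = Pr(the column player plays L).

The column player's strategy C is strictly dominated by L: 6 > 4 and -2 > -4. Eliminate C.
The column player's mix must leave the row player indifferent between U and D.
  the row player's payoff to U: q·(-5) + (1−q)·5 = -10q + 5
  the row player's payoff to D: q·2 + (1−q)·(-1) = 3q - 1
  -10q + 5 = 3q - 1  ⇒  -13q = -6  ⇒  q = 6/13.

q = 6/13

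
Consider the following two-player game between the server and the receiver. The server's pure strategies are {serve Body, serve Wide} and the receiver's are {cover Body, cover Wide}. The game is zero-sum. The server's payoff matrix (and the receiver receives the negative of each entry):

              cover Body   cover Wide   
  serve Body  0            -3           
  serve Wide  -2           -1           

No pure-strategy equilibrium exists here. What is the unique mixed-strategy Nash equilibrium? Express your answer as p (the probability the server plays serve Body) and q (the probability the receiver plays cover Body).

The receiver's indifference between cover Body and cover Wide determines the server's mixing probability p:
  the receiver's payoff from cover Body: p·0 + (1−p)·2 = -2p + 2
  the receiver's payoff from cover Wide: p·3 + (1−p)·1 = 2p + 1
  -2p + 2 = 2p + 1  ⇒  -4p = -1  ⇒  p = 1/4.
For the server to be willing to mix, the server must be indifferent between serve Body and serve Wide, which pins down the receiver's mix.
  the server's payoff to serve Body: q·0 + (1−q)·(-3) = 3q - 3
  the server's payoff to serve Wide: q·(-2) + (1−q)·(-1) = -q - 1
  3q - 3 = -q - 1  ⇒  4q = 2  ⇒  q = 1/2.

p = 1/4, q = 1/2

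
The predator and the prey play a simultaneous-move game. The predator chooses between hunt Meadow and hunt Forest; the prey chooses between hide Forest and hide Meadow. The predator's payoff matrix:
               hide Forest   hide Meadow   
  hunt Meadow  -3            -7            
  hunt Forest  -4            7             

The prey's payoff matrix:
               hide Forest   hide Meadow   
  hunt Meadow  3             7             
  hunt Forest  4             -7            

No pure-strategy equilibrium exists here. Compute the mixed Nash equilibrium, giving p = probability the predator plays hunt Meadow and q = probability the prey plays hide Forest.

In a mixed equilibrium the prey is indifferent between hide Forest and hide Meadow; this condition fixes p.
  the prey's payoff to hide Forest: p·3 + (1−p)·4 = -p + 4
  the prey's payoff to hide Meadow: p·7 + (1−p)·(-7) = 14p - 7
  -p + 4 = 14p - 7  ⇒  -15p = -11  ⇒  p = 11/15.
The predator's indifference between hunt Meadow and hunt Forest determines the prey's mixing probability q:
  the predator's expected payoff from hunt Meadow: q·(-3) + (1−q)·(-7) = 4q - 7
  the predator's expected payoff from hunt Forest: q·(-4) + (1−q)·7 = -11q + 7
  4q - 7 = -11q + 7  ⇒  15q = 14  ⇒  q = 14/15.

p = 11/15, q = 14/15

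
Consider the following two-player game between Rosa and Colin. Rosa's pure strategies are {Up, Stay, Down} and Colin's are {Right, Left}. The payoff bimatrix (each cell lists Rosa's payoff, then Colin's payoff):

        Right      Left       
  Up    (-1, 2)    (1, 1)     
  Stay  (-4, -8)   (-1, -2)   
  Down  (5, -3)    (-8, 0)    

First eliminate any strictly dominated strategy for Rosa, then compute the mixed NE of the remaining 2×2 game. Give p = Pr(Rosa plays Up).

Rosa's strategy Stay is strictly dominated by Up: -1 > -4 and 1 > -1. Eliminate Stay.
In a mixed equilibrium Colin is indifferent between Right and Left; this condition fixes p.
  Colin's payoff from Right: p·2 + (1−p)·(-3) = 5p - 3
  Colin's payoff from Left: p·1 + (1−p)·0 = p
  5p - 3 = p  ⇒  4p = 3  ⇒  p = 3/4.

p = 3/4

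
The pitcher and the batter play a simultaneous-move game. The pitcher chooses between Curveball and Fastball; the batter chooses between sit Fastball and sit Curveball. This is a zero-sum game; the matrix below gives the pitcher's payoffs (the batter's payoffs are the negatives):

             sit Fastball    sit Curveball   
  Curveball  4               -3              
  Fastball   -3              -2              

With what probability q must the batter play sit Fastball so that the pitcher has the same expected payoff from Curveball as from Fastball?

For the pitcher to be willing to mix, the pitcher must be indifferent between Curveball and Fastball, which pins down the batter's mix.
  the pitcher's payoff from Curveball: q·4 + (1−q)·(-3) = 7q - 3
  the pitcher's payoff from Fastball: q·(-3) + (1−q)·(-2) = -q - 2
  7q - 3 = -q - 2  ⇒  8q = 1  ⇒  q = 1/8.

q = 1/8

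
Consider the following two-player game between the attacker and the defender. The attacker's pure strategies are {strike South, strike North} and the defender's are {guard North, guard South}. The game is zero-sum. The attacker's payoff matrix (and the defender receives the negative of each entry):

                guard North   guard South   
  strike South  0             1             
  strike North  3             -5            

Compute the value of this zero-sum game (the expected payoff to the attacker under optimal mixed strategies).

Set the attacker's expected payoff from strike South equal to that from strike North:
  the attacker's payoff from strike South: q·0 + (1−q)·1 = -q + 1
  the attacker's payoff from strike North: q·3 + (1−q)·(-5) = 8q - 5
  -q + 1 = 8q - 5  ⇒  -9q = -6  ⇒  q = 2/3.
The value is the attacker's expected payoff against this mix (using strike South): (2/3)·0 + (1/3)·1 = 1/3.

v = 1/3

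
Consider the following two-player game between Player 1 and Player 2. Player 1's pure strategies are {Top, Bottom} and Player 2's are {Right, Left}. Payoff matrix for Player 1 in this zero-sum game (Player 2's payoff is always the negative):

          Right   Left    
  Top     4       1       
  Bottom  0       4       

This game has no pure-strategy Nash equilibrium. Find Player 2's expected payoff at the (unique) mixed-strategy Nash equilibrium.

-16/7

Set Player 2's expected payoff from Right equal to that from Left:
  Player 2's payoff to Right: p·(-4) + (1−p)·0 = -4p
  Player 2's payoff to Left: p·(-1) + (1−p)·(-4) = 3p - 4
  -4p = 3p - 4  ⇒  -7p = -4  ⇒  p = 4/7.
At equilibrium Player 2 is indifferent across columns, so Player 2's payoff equals the payoff from Right: (4/7)·(-4) + (3/7)·0 = -16/7.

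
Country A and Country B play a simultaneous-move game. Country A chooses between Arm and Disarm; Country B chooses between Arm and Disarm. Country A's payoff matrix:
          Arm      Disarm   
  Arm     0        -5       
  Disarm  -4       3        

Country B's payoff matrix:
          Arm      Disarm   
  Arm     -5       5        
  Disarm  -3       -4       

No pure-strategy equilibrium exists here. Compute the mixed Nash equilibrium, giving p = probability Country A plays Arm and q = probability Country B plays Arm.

p = 1/11, q = 2/3

In a mixed equilibrium Country B is indifferent between Arm and Disarm; this condition fixes p.
  Country B's expected payoff from Arm: p·(-5) + (1−p)·(-3) = -2p - 3
  Country B's expected payoff from Disarm: p·5 + (1−p)·(-4) = 9p - 4
  -2p - 3 = 9p - 4  ⇒  -11p = -1  ⇒  p = 1/11.
For Country A to be willing to mix, Country A must be indifferent between Arm and Disarm, which pins down Country B's mix.
  Country A's payoff to Arm: q·0 + (1−q)·(-5) = 5q - 5
  Country A's payoff to Disarm: q·(-4) + (1−q)·3 = -7q + 3
  5q - 5 = -7q + 3  ⇒  12q = 8  ⇒  q = 2/3.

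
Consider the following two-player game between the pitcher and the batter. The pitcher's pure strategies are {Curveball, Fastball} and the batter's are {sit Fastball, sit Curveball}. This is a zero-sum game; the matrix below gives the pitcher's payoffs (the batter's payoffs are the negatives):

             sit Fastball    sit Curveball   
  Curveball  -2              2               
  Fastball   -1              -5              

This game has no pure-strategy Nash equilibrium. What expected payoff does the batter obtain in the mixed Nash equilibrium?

3/2

In a mixed equilibrium the batter is indifferent between sit Fastball and sit Curveball; this condition fixes p.
  the batter's payoff to sit Fastball: p·2 + (1−p)·1 = p + 1
  the batter's payoff to sit Curveball: p·(-2) + (1−p)·5 = -7p + 5
  p + 1 = -7p + 5  ⇒  8p = 4  ⇒  p = 1/2.
At equilibrium the batter is indifferent across columns, so the batter's payoff equals the payoff from sit Fastball: (1/2)·2 + (1/2)·1 = 3/2.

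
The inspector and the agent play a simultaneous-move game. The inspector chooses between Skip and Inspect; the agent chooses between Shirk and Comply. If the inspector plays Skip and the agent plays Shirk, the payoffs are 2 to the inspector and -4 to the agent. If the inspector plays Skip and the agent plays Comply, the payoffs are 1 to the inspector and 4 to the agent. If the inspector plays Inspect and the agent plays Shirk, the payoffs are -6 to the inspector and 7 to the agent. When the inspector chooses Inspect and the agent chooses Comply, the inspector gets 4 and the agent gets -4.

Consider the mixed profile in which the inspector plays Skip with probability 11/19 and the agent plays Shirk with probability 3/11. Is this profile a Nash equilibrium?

Yes

Check the agent's indifference given the inspector's mix p = 11/19:
  payoff from Shirk = 12/19; payoff from Comply = 12/19 — equal.
Check the inspector's indifference given the agent's mix q = 3/11:
  payoff from Skip = 14/11; payoff from Inspect = 14/11 — equal.
Both players are indifferent, so neither can profitably deviate.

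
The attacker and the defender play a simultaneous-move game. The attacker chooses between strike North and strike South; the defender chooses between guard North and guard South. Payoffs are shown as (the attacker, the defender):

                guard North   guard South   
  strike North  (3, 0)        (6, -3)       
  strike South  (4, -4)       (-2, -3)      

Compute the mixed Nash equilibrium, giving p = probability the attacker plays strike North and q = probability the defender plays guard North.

The defender's indifference between guard North and guard South determines the attacker's mixing probability p:
  the defender's payoff from guard North: p·0 + (1−p)·(-4) = 4p - 4
  the defender's payoff from guard South: p·(-3) + (1−p)·(-3) = -3
  4p - 4 = -3  ⇒  4p = 1  ⇒  p = 1/4.
In a mixed equilibrium the attacker is indifferent between strike North and strike South; this condition fixes q.
  the attacker's payoff to strike North: q·3 + (1−q)·6 = -3q + 6
  the attacker's payoff to strike South: q·4 + (1−q)·(-2) = 6q - 2
  -3q + 6 = 6q - 2  ⇒  -9q = -8  ⇒  q = 8/9.

p = 1/4, q = 8/9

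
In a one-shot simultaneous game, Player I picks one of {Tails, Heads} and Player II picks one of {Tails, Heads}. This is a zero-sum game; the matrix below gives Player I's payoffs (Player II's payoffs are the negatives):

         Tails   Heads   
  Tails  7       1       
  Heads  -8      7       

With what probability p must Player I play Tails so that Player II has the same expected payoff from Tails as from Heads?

p = 5/7

Set Player II's expected payoff from Tails equal to that from Heads:
  Player II's payoff to Tails: p·(-7) + (1−p)·8 = -15p + 8
  Player II's payoff to Heads: p·(-1) + (1−p)·(-7) = 6p - 7
  -15p + 8 = 6p - 7  ⇒  -21p = -15  ⇒  p = 5/7.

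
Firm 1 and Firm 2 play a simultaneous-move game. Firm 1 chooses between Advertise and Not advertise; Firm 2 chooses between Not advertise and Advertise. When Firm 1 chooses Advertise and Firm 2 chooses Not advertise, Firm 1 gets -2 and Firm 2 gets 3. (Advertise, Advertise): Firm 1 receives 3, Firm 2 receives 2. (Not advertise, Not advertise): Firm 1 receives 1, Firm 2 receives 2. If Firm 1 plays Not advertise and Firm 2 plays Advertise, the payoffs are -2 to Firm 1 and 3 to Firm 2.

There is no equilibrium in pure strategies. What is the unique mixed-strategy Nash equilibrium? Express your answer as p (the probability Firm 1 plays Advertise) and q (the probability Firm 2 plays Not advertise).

p = 1/2, q = 5/8

Firm 1's mix must leave Firm 2 indifferent between Not advertise and Advertise.
  Firm 2's payoff from Not advertise: p·3 + (1−p)·2 = p + 2
  Firm 2's payoff from Advertise: p·2 + (1−p)·3 = -p + 3
  p + 2 = -p + 3  ⇒  2p = 1  ⇒  p = 1/2.
For Firm 1 to be willing to mix, Firm 1 must be indifferent between Advertise and Not advertise, which pins down Firm 2's mix.
  Firm 1's expected payoff from Advertise: q·(-2) + (1−q)·3 = -5q + 3
  Firm 1's expected payoff from Not advertise: q·1 + (1−q)·(-2) = 3q - 2
  -5q + 3 = 3q - 2  ⇒  -8q = -5  ⇒  q = 5/8.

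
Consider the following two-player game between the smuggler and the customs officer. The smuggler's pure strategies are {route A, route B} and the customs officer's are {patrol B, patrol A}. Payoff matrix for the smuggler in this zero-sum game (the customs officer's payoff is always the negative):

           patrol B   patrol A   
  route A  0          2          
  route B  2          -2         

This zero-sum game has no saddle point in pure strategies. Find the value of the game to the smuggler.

v = 2/3

For the smuggler to be willing to mix, the smuggler must be indifferent between route A and route B, which pins down the customs officer's mix.
  the smuggler's payoff to route A: q·0 + (1−q)·2 = -2q + 2
  the smuggler's payoff to route B: q·2 + (1−q)·(-2) = 4q - 2
  -2q + 2 = 4q - 2  ⇒  -6q = -4  ⇒  q = 2/3.
The value is the smuggler's expected payoff against this mix (using route A): (2/3)·0 + (1/3)·2 = 2/3.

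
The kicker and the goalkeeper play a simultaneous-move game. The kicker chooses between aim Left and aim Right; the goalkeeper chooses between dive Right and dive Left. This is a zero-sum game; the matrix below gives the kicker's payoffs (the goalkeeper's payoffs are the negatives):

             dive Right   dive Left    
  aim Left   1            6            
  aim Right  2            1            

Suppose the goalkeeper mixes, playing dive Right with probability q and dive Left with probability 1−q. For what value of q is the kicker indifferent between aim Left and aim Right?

q = 5/6

The kicker's indifference between aim Left and aim Right determines the goalkeeper's mixing probability q:
  the kicker's payoff from aim Left: q·1 + (1−q)·6 = -5q + 6
  the kicker's payoff from aim Right: q·2 + (1−q)·1 = q + 1
  -5q + 6 = q + 1  ⇒  -6q = -5  ⇒  q = 5/6.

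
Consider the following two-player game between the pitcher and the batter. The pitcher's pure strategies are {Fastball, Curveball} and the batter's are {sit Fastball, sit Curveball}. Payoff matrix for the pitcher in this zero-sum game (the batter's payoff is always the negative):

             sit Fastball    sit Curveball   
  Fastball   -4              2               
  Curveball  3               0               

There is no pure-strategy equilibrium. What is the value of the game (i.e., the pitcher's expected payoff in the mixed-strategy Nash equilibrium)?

For the pitcher to be willing to mix, the pitcher must be indifferent between Fastball and Curveball, which pins down the batter's mix.
  the pitcher's expected payoff from Fastball: q·(-4) + (1−q)·2 = -6q + 2
  the pitcher's expected payoff from Curveball: q·3 + (1−q)·0 = 3q
  -6q + 2 = 3q  ⇒  -9q = -2  ⇒  q = 2/9.
The value is the pitcher's expected payoff against this mix (using Fastball): (2/9)·(-4) + (7/9)·2 = 2/3.

v = 2/3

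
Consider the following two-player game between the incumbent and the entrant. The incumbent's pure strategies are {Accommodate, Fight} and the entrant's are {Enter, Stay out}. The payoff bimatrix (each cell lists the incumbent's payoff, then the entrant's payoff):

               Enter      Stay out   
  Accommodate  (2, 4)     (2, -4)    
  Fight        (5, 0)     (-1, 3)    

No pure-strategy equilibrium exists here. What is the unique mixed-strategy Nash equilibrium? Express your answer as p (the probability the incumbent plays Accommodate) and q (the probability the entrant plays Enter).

The entrant's indifference between Enter and Stay out determines the incumbent's mixing probability p:
  the entrant's payoff from Enter: p·4 + (1−p)·0 = 4p
  the entrant's payoff from Stay out: p·(-4) + (1−p)·3 = -7p + 3
  4p = -7p + 3  ⇒  11p = 3  ⇒  p = 3/11.
In a mixed equilibrium the incumbent is indifferent between Accommodate and Fight; this condition fixes q.
  the incumbent's expected payoff from Accommodate: q·2 + (1−q)·2 = 2
  the incumbent's expected payoff from Fight: q·5 + (1−q)·(-1) = 6q - 1
  2 = 6q - 1  ⇒  -6q = -3  ⇒  q = 1/2.

p = 3/11, q = 1/2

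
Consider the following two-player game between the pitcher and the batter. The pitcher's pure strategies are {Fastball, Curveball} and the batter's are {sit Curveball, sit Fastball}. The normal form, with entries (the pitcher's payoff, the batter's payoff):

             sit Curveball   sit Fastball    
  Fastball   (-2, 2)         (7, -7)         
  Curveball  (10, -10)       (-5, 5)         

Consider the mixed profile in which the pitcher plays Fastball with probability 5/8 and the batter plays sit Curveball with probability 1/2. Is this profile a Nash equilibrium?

Yes

Check the batter's indifference given the pitcher's mix p = 5/8:
  payoff from sit Curveball = -5/2; payoff from sit Fastball = -5/2 — equal.
Check the pitcher's indifference given the batter's mix q = 1/2:
  payoff from Fastball = 5/2; payoff from Curveball = 5/2 — equal.
Both players are indifferent, so neither can profitably deviate.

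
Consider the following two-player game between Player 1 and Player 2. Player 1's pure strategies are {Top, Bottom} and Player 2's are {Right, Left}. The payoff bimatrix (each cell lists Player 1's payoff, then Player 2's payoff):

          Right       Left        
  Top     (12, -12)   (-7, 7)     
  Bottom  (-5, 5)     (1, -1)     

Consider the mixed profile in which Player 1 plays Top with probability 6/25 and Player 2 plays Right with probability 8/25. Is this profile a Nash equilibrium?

Yes

Check Player 2's indifference given Player 1's mix p = 6/25:
  payoff from Right = 23/25; payoff from Left = 23/25 — equal.
Check Player 1's indifference given Player 2's mix q = 8/25:
  payoff from Top = -23/25; payoff from Bottom = -23/25 — equal.
Both players are indifferent, so neither can profitably deviate.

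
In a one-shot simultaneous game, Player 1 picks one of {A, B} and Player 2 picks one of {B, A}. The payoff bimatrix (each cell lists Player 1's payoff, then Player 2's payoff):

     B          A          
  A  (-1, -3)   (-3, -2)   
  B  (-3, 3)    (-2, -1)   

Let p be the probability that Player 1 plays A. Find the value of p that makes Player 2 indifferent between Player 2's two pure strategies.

Player 1's mix must leave Player 2 indifferent between B and A.
  Player 2's payoff to B: p·(-3) + (1−p)·3 = -6p + 3
  Player 2's payoff to A: p·(-2) + (1−p)·(-1) = -p - 1
  -6p + 3 = -p - 1  ⇒  -5p = -4  ⇒  p = 4/5.

p = 4/5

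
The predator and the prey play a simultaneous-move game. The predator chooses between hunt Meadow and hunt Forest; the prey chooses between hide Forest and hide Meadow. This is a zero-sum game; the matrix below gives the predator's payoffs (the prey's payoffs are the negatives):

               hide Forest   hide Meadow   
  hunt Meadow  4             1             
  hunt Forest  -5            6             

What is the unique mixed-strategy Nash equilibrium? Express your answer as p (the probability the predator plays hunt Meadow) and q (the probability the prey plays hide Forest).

The predator's mix must leave the prey indifferent between hide Forest and hide Meadow.
  the prey's expected payoff from hide Forest: p·(-4) + (1−p)·5 = -9p + 5
  the prey's expected payoff from hide Meadow: p·(-1) + (1−p)·(-6) = 5p - 6
  -9p + 5 = 5p - 6  ⇒  -14p = -11  ⇒  p = 11/14.
The predator's indifference between hunt Meadow and hunt Forest determines the prey's mixing probability q:
  the predator's payoff from hunt Meadow: q·4 + (1−q)·1 = 3q + 1
  the predator's payoff from hunt Forest: q·(-5) + (1−q)·6 = -11q + 6
  3q + 1 = -11q + 6  ⇒  14q = 5  ⇒  q = 5/14.

p = 11/14, q = 5/14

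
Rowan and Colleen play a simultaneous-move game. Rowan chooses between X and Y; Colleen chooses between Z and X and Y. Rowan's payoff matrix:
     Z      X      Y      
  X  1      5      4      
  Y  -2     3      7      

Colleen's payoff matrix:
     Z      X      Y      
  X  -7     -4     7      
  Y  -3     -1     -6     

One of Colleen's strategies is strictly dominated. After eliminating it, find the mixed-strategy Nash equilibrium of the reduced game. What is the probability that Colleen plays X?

Colleen's strategy Z is strictly dominated by X: -4 > -7 and -1 > -3. Eliminate Z.
Colleen's mix must leave Rowan indifferent between X and Y.
  Rowan's payoff from X: q·5 + (1−q)·4 = q + 4
  Rowan's payoff from Y: q·3 + (1−q)·7 = -4q + 7
  q + 4 = -4q + 7  ⇒  5q = 3  ⇒  q = 3/5.

q = 3/5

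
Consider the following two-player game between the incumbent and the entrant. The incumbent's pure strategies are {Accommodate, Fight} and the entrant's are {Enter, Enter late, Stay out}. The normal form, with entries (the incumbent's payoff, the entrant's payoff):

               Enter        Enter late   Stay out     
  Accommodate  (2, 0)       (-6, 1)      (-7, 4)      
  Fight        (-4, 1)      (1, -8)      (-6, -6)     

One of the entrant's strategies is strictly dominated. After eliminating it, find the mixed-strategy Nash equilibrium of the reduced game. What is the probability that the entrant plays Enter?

The entrant's strategy Enter late is strictly dominated by Stay out: 4 > 1 and -6 > -8. Eliminate Enter late.
In a mixed equilibrium the incumbent is indifferent between Accommodate and Fight; this condition fixes q.
  the incumbent's expected payoff from Accommodate: q·2 + (1−q)·(-7) = 9q - 7
  the incumbent's expected payoff from Fight: q·(-4) + (1−q)·(-6) = 2q - 6
  9q - 7 = 2q - 6  ⇒  7q = 1  ⇒  q = 1/7.

q = 1/7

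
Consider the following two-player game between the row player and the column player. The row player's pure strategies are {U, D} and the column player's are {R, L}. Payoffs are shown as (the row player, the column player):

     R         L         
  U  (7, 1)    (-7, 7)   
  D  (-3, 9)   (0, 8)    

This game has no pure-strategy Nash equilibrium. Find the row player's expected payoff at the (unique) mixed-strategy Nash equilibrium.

In a mixed equilibrium the row player is indifferent between U and D; this condition fixes q.
  the row player's payoff to U: q·7 + (1−q)·(-7) = 14q - 7
  the row player's payoff to D: q·(-3) + (1−q)·0 = -3q
  14q - 7 = -3q  ⇒  17q = 7  ⇒  q = 7/17.
At equilibrium the row player is indifferent across rows, so the row player's payoff equals the payoff from U: (7/17)·7 + (10/17)·(-7) = -21/17.

-21/17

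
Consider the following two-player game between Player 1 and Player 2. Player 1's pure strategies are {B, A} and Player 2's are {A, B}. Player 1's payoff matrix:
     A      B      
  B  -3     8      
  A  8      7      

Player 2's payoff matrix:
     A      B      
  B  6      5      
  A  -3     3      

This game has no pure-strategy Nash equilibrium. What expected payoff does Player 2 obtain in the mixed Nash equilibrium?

33/7

Set Player 2's expected payoff from A equal to that from B:
  Player 2's expected payoff from A: p·6 + (1−p)·(-3) = 9p - 3
  Player 2's expected payoff from B: p·5 + (1−p)·3 = 2p + 3
  9p - 3 = 2p + 3  ⇒  7p = 6  ⇒  p = 6/7.
At equilibrium Player 2 is indifferent across columns, so Player 2's payoff equals the payoff from A: (6/7)·6 + (1/7)·(-3) = 33/7.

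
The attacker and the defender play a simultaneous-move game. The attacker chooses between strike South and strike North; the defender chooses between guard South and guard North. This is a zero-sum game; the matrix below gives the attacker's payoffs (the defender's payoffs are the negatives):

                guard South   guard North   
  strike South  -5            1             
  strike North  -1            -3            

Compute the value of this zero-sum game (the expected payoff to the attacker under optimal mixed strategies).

v = -2

In a mixed equilibrium the attacker is indifferent between strike South and strike North; this condition fixes q.
  the attacker's expected payoff from strike South: q·(-5) + (1−q)·1 = -6q + 1
  the attacker's expected payoff from strike North: q·(-1) + (1−q)·(-3) = 2q - 3
  -6q + 1 = 2q - 3  ⇒  -8q = -4  ⇒  q = 1/2.
The value is the attacker's expected payoff against this mix (using strike South): (1/2)·(-5) + (1/2)·1 = -2.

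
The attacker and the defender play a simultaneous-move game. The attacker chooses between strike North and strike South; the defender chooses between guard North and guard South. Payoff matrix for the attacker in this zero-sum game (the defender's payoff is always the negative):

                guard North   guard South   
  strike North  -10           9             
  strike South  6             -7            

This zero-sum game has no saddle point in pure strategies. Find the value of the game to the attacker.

v = -1/2

In a mixed equilibrium the attacker is indifferent between strike North and strike South; this condition fixes q.
  the attacker's payoff to strike North: q·(-10) + (1−q)·9 = -19q + 9
  the attacker's payoff to strike South: q·6 + (1−q)·(-7) = 13q - 7
  -19q + 9 = 13q - 7  ⇒  -32q = -16  ⇒  q = 1/2.
The value is the attacker's expected payoff against this mix (using strike North): (1/2)·(-10) + (1/2)·9 = -1/2.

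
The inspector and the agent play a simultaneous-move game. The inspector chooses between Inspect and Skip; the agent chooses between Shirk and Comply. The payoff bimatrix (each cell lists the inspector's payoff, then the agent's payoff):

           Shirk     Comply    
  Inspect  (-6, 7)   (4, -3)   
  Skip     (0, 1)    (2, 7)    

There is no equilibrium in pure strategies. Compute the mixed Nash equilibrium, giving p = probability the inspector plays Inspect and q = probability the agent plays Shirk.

p = 3/8, q = 1/4

Set the agent's expected payoff from Shirk equal to that from Comply:
  the agent's payoff from Shirk: p·7 + (1−p)·1 = 6p + 1
  the agent's payoff from Comply: p·(-3) + (1−p)·7 = -10p + 7
  6p + 1 = -10p + 7  ⇒  16p = 6  ⇒  p = 3/8.
The agent's mix must leave the inspector indifferent between Inspect and Skip.
  the inspector's expected payoff from Inspect: q·(-6) + (1−q)·4 = -10q + 4
  the inspector's expected payoff from Skip: q·0 + (1−q)·2 = -2q + 2
  -10q + 4 = -2q + 2  ⇒  -8q = -2  ⇒  q = 1/4.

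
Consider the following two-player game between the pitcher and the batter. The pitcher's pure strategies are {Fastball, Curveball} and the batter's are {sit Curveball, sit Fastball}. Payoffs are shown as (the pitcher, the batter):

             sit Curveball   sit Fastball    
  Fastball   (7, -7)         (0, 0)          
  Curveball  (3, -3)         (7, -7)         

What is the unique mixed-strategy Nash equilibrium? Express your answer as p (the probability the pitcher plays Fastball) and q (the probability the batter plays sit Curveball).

The pitcher's mix must leave the batter indifferent between sit Curveball and sit Fastball.
  the batter's payoff from sit Curveball: p·(-7) + (1−p)·(-3) = -4p - 3
  the batter's payoff from sit Fastball: p·0 + (1−p)·(-7) = 7p - 7
  -4p - 3 = 7p - 7  ⇒  -11p = -4  ⇒  p = 4/11.
The pitcher's indifference between Fastball and Curveball determines the batter's mixing probability q:
  the pitcher's payoff from Fastball: q·7 + (1−q)·0 = 7q
  the pitcher's payoff from Curveball: q·3 + (1−q)·7 = -4q + 7
  7q = -4q + 7  ⇒  11q = 7  ⇒  q = 7/11.

p = 4/11, q = 7/11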